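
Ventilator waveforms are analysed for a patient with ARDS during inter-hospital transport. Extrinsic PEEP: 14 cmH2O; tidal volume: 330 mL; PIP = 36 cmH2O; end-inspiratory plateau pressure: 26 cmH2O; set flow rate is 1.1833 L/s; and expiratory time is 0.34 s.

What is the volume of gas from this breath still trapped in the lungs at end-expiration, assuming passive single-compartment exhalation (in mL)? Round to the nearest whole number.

R = (PIP − Pplat)/V̇ = (36 − 26) / 1.1833 = 10.0/1.1833 = 8.451 cmH2O·s/L.
C = Vt/(Pplat − PEEP) = 330.0 / (26 − 14) = 330.0/12.0 = 27.5 mL/cmH2O.
τ = R × C = 8.451 × 0.0275 L/cmH2O = 0.2324 s.
Fraction remaining = e^(−Te/τ) = e^(−0.34/0.2324) = 0.2315.
Trapped volume = 330.0 × 0.2315 = 76.395 mL.

76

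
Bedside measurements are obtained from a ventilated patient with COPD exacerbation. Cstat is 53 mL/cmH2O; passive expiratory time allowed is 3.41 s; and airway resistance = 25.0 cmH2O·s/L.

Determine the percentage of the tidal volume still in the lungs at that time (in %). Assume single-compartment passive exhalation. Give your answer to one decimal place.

τ = R × C = 25.0 × 53 mL/cmH2O = 25.0 × 0.053 L/cmH2O = 1.325 s.
Passive exhalation: V(t)/V₀ = e^(−t/τ) = e^(−3.41/1.325) = 0.07626.
Fraction remaining = 0.07626 → 7.626%.

7.6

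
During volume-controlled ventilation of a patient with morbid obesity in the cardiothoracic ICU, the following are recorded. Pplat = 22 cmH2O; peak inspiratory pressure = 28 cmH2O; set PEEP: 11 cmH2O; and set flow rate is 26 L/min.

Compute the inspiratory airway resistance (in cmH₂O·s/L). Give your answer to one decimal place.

Flow: 26 L/min ÷ 60 = 0.4333 L/s.
Raw = (PIP − Pplat) / flow = (28 − 22) / 0.4333 = 6.0 / 0.4333 = 13.847 cmH2O·s/L.

13.8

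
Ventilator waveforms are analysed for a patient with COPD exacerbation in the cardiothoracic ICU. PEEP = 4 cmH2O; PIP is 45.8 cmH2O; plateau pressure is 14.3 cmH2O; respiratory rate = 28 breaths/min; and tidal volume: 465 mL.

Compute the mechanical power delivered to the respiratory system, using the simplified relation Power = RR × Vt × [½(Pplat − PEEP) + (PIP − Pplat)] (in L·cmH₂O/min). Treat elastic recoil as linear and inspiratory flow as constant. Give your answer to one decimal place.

477.2

Per-breath work = Vt × [½(Pplat−PEEP) + (PIP−Pplat)] = 0.465 × [0.5×10.3 + 31.5] = 0.465 × 36.65 = 17.042 L·cmH2O.
Power = 28 × 17.042 = 477.18 L·cmH2O/min.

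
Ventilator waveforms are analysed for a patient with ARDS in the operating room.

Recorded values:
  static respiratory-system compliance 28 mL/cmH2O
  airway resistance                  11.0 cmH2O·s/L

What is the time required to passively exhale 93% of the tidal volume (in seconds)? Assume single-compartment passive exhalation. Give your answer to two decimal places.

τ = R × C = 11.0 × 28 mL/cmH2O = 11.0 × 0.028 L/cmH2O = 0.308 s.
Exhaled fraction f = 1 − e^(−t/τ) → t = −τ·ln(1 − f) = −0.308·ln(0.07) = 0.8191 s.

0.82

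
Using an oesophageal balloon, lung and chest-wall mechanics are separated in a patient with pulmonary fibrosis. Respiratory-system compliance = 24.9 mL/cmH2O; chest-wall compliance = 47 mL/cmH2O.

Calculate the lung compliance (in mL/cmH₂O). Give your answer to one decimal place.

1/CL = 1/Crs − 1/Ccw.
1/CL = 1/24.9 − 1/47 = 0.01888.
CL = 52.966 mL/cmH2O.

53.0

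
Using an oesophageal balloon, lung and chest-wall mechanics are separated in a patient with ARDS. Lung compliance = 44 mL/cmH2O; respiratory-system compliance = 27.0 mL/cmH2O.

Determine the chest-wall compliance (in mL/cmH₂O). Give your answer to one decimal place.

1/Ccw = 1/Crs − 1/CL.
1/Ccw = 1/27.0 − 1/44 = 0.01431.
Ccw = 69.881 mL/cmH2O.

69.9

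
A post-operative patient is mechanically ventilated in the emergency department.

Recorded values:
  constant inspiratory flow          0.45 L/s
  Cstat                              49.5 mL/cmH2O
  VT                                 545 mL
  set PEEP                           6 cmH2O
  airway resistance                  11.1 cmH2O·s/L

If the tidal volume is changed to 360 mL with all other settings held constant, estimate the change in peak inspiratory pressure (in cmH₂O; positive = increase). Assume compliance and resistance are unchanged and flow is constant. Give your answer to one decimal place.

PIP = Vt/C + R·V̇ + PEEP (constant-flow equation of motion).
Only the elastic term changes: ΔPIP = ΔVt / C = (360 − 545) / 49.5 = -3.737 cmH2O.

-3.7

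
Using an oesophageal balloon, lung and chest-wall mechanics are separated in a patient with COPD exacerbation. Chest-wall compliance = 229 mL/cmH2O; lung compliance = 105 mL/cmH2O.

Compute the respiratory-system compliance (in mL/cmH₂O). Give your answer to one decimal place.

72.0

Lung and chest wall are elastances in series: 1/Crs = 1/CL + 1/Ccw.
1/Crs = 1/105 + 1/229 = 0.01389.
Crs = 71.994 mL/cmH2O.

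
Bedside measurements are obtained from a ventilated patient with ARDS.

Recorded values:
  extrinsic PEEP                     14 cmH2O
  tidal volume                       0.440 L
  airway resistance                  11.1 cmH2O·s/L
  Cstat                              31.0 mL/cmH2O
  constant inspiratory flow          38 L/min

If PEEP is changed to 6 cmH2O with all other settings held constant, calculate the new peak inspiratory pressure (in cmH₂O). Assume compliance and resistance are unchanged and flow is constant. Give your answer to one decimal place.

Flow: 38 L/min ÷ 60 = 0.6333 L/s.
PIP = Vt/C + R·V̇ + PEEP (constant-flow equation of motion).
Only the baseline term changes: ΔPIP = ΔPEEP = 6 − 14 = -8.0 cmH2O.
Original PIP = 440/31.0 + 11.1×0.6333 + 14 = 35.223 cmH2O; new PIP = 35.223 + (-8.0) = 27.223 cmH2O.

27.2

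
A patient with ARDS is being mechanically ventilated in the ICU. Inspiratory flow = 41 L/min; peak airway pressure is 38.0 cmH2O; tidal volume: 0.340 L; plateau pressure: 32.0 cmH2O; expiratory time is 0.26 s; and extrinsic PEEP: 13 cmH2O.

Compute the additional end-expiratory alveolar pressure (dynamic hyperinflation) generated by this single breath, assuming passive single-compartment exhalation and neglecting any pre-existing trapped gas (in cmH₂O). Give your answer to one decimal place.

3.6

Flow: 41 L/min ÷ 60 = 0.6833 L/s.
R = (PIP − Pplat)/V̇ = (38.0 − 32.0) / 0.6833 = 6.0/0.6833 = 8.781 cmH2O·s/L.
C = Vt/(Pplat − PEEP) = 340.0 / (32.0 − 13) = 340.0/19.0 = 17.895 mL/cmH2O.
τ = R × C = 8.781 × 0.0179 L/cmH2O = 0.1572 s.
Fraction remaining = e^(−Te/τ) = e^(−0.26/0.1572) = 0.1913; trapped volume = 340.0 × 0.1913 = 65.042 mL.
Additional alveolar pressure from trapping ≈ V_trapped / C = 65.042 / 17.895 = 3.635 cmH2O.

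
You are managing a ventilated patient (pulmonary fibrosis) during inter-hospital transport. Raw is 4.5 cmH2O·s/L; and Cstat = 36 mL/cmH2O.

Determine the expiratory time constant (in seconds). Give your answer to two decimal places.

0.16

τ = R × C = 4.5 × 36 mL/cmH2O = 4.5 × 0.036 L/cmH2O = 0.162 s.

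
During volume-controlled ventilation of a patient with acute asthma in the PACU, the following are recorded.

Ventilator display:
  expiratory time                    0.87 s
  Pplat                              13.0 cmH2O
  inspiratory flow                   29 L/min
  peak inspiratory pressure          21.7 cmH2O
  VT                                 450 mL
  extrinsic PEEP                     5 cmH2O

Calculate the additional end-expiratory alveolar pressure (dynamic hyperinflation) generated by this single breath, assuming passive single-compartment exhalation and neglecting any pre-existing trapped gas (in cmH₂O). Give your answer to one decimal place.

3.4

Flow: 29 L/min ÷ 60 = 0.4833 L/s.
R = (PIP − Pplat)/V̇ = (21.7 − 13.0) / 0.4833 = 8.7/0.4833 = 18.001 cmH2O·s/L.
C = Vt/(Pplat − PEEP) = 450.0 / (13.0 − 5) = 450.0/8.0 = 56.25 mL/cmH2O.
τ = R × C = 18.001 × 0.05625 L/cmH2O = 1.013 s.
Fraction remaining = e^(−Te/τ) = e^(−0.87/1.013) = 0.4237; trapped volume = 450.0 × 0.4237 = 190.67 mL.
Additional alveolar pressure from trapping ≈ V_trapped / C = 190.67 / 56.25 = 3.39 cmH2O.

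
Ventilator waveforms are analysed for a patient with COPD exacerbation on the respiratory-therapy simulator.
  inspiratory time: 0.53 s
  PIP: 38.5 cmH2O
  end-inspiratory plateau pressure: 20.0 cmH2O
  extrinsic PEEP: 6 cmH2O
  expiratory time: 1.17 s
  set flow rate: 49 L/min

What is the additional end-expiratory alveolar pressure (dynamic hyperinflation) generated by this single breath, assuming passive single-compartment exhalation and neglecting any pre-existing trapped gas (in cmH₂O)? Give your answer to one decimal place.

2.6

Flow: 49 L/min ÷ 60 = 0.8167 L/s.
Vt = flow × Ti = 0.8167 L/s × 0.53 s × 1000 mL/L = 432.85 mL.
R = (PIP − Pplat)/V̇ = (38.5 − 20.0) / 0.8167 = 18.5/0.8167 = 22.652 cmH2O·s/L.
C = Vt/(Pplat − PEEP) = 432.85 / (20.0 − 6) = 432.85/14.0 = 30.918 mL/cmH2O.
τ = R × C = 22.652 × 0.03092 L/cmH2O = 0.7004 s.
Fraction remaining = e^(−Te/τ) = e^(−1.17/0.7004) = 0.1882; trapped volume = 432.85 × 0.1882 = 81.462 mL.
Additional alveolar pressure from trapping ≈ V_trapped / C = 81.462 / 30.918 = 2.635 cmH2O.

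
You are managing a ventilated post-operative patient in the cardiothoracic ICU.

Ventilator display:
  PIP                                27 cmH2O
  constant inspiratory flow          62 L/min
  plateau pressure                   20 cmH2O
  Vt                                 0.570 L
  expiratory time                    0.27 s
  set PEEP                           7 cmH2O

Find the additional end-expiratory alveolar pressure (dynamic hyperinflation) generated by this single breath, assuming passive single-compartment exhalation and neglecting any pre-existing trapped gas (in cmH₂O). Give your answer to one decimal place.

Flow: 62 L/min ÷ 60 = 1.0333 L/s.
R = (PIP − Pplat)/V̇ = (27 − 20) / 1.0333 = 7.0/1.0333 = 6.774 cmH2O·s/L.
C = Vt/(Pplat − PEEP) = 570.0 / (20 − 7) = 570.0/13.0 = 43.846 mL/cmH2O.
τ = R × C = 6.774 × 0.04385 L/cmH2O = 0.297 s.
Fraction remaining = e^(−Te/τ) = e^(−0.27/0.297) = 0.4029; trapped volume = 570.0 × 0.4029 = 229.65 mL.
Additional alveolar pressure from trapping ≈ V_trapped / C = 229.65 / 43.846 = 5.238 cmH2O.

5.2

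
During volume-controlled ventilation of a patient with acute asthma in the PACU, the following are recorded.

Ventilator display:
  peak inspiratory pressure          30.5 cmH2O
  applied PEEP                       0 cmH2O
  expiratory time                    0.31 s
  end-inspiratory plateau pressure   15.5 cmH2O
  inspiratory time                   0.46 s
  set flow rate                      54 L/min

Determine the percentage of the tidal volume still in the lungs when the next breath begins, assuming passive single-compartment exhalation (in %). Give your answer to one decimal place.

Flow: 54 L/min ÷ 60 = 0.9 L/s.
Vt = flow × Ti = 0.9 L/s × 0.46 s × 1000 mL/L = 414.0 mL.
R = (PIP − Pplat)/V̇ = (30.5 − 15.5) / 0.9 = 15.0/0.9 = 16.667 cmH2O·s/L.
C = Vt/(Pplat − PEEP) = 414.0 / (15.5 − 0) = 414.0/15.5 = 26.71 mL/cmH2O.
τ = R × C = 16.667 × 0.02671 L/cmH2O = 0.4452 s.
Fraction remaining at end-expiration = e^(−Te/τ) = e^(−0.31/0.4452) = 0.4984 → 49.84%.

49.8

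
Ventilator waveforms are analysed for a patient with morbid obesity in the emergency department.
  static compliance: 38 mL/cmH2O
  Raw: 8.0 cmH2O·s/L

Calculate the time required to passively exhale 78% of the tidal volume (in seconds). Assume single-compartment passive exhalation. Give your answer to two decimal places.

0.46

τ = R × C = 8.0 × 38 mL/cmH2O = 8.0 × 0.038 L/cmH2O = 0.304 s.
Exhaled fraction f = 1 − e^(−t/τ) → t = −τ·ln(1 − f) = −0.304·ln(0.22) = 0.4603 s.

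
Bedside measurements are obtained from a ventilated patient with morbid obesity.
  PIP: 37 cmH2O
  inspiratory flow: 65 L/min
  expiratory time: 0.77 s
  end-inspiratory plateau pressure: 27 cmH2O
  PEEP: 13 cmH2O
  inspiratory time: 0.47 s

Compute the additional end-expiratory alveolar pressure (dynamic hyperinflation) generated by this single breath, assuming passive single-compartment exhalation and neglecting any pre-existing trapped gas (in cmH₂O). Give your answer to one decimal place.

Flow: 65 L/min ÷ 60 = 1.0833 L/s.
Vt = flow × Ti = 1.0833 L/s × 0.47 s × 1000 mL/L = 509.15 mL.
R = (PIP − Pplat)/V̇ = (37 − 27) / 1.0833 = 10.0/1.0833 = 9.231 cmH2O·s/L.
C = Vt/(Pplat − PEEP) = 509.15 / (27 − 13) = 509.15/14.0 = 36.368 mL/cmH2O.
τ = R × C = 9.231 × 0.03637 L/cmH2O = 0.3357 s.
Fraction remaining = e^(−Te/τ) = e^(−0.77/0.3357) = 0.1009; trapped volume = 509.15 × 0.1009 = 51.373 mL.
Additional alveolar pressure from trapping ≈ V_trapped / C = 51.373 / 36.368 = 1.413 cmH2O.

1.4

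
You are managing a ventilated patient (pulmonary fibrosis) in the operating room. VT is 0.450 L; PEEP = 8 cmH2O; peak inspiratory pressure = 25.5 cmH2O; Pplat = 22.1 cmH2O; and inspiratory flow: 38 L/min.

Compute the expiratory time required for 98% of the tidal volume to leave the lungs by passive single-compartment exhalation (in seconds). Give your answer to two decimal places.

Flow: 38 L/min ÷ 60 = 0.6333 L/s.
R = (PIP − Pplat)/V̇ = (25.5 − 22.1) / 0.6333 = 3.4/0.6333 = 5.369 cmH2O·s/L.
C = Vt/(Pplat − PEEP) = 450.0 / (22.1 − 8) = 450.0/14.1 = 31.915 mL/cmH2O.
τ = R × C = 5.369 × 0.03192 L/cmH2O = 0.1714 s.
t = −τ·ln(1 − 0.98) = −0.1714·ln(0.02) = 0.6705 s.

0.67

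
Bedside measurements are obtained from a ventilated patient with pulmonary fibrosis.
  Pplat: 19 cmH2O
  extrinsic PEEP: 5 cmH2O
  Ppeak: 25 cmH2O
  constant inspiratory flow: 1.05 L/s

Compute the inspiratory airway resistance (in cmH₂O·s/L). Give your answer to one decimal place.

5.7

Raw = (PIP − Pplat) / flow = (25 − 19) / 1.05 = 6.0 / 1.05 = 5.714 cmH2O·s/L.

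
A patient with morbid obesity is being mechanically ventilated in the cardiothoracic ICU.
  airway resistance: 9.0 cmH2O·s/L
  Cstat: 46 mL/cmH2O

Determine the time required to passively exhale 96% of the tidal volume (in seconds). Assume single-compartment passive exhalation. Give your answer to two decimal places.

1.33

τ = R × C = 9.0 × 46 mL/cmH2O = 9.0 × 0.046 L/cmH2O = 0.414 s.
Exhaled fraction f = 1 − e^(−t/τ) → t = −τ·ln(1 − f) = −0.414·ln(0.04) = 1.333 s.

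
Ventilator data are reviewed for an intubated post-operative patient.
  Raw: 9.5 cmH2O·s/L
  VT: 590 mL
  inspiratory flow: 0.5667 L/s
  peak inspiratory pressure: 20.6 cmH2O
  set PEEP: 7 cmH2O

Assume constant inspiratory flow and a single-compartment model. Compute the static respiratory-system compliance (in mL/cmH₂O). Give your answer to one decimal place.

Equation of motion (constant flow): PIP = Vt/C + R·V̇ + PEEP.
Vt/C = PIP − R·V̇ − PEEP = 20.6 − 9.5×0.5667 − 7 = 20.6 − 5.384 − 7 = 8.216 cmH2O.
C = Vt / 8.216 = 590 / 8.216 = 71.811 mL/cmH2O.

71.8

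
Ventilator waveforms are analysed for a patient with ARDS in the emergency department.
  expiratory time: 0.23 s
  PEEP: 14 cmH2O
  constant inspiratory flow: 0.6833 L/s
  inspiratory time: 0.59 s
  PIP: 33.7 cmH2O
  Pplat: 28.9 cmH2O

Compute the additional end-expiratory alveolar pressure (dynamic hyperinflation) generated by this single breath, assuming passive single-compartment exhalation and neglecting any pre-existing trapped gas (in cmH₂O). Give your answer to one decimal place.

4.4

Vt = flow × Ti = 0.6833 L/s × 0.59 s × 1000 mL/L = 403.15 mL.
R = (PIP − Pplat)/V̇ = (33.7 − 28.9) / 0.6833 = 4.8/0.6833 = 7.025 cmH2O·s/L.
C = Vt/(Pplat − PEEP) = 403.15 / (28.9 − 14) = 403.15/14.9 = 27.057 mL/cmH2O.
τ = R × C = 7.025 × 0.02706 L/cmH2O = 0.1901 s.
Fraction remaining = e^(−Te/τ) = e^(−0.23/0.1901) = 0.2982; trapped volume = 403.15 × 0.2982 = 120.22 mL.
Additional alveolar pressure from trapping ≈ V_trapped / C = 120.22 / 27.057 = 4.443 cmH2O.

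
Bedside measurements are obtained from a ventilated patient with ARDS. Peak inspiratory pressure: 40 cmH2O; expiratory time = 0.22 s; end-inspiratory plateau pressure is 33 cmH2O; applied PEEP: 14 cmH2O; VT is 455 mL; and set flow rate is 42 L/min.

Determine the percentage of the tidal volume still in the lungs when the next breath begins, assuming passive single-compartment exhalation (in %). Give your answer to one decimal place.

Flow: 42 L/min ÷ 60 = 0.7 L/s.
R = (PIP − Pplat)/V̇ = (40 − 33) / 0.7 = 7.0/0.7 = 10.0 cmH2O·s/L.
C = Vt/(Pplat − PEEP) = 455.0 / (33 − 14) = 455.0/19.0 = 23.947 mL/cmH2O.
τ = R × C = 10.0 × 0.02395 L/cmH2O = 0.2395 s.
Fraction remaining at end-expiration = e^(−Te/τ) = e^(−0.22/0.2395) = 0.3991 → 39.91%.

39.9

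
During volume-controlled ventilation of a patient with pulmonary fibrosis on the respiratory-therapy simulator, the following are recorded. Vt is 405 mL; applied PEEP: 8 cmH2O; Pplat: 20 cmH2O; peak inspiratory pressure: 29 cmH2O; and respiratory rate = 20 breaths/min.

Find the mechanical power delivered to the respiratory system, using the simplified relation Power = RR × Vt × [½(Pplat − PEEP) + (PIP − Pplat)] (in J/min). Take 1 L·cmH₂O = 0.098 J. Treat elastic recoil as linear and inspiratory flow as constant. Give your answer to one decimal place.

Per-breath work = Vt × [½(Pplat−PEEP) + (PIP−Pplat)] = 0.405 × [0.5×12.0 + 9.0] = 0.405 × 15.0 = 6.075 L·cmH2O.
Power = 20 × 6.075 = 121.5 L·cmH2O/min.
× 0.098 J/(L·cmH2O) → 11.907 J/min.

11.9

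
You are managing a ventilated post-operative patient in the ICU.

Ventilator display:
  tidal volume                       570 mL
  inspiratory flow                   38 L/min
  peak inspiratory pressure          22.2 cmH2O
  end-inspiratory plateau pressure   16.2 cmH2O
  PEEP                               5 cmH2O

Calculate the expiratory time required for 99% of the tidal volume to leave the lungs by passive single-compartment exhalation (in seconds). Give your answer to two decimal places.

2.22

Flow: 38 L/min ÷ 60 = 0.6333 L/s.
R = (PIP − Pplat)/V̇ = (22.2 − 16.2) / 0.6333 = 6.0/0.6333 = 9.474 cmH2O·s/L.
C = Vt/(Pplat − PEEP) = 570.0 / (16.2 − 5) = 570.0/11.2 = 50.893 mL/cmH2O.
τ = R × C = 9.474 × 0.05089 L/cmH2O = 0.4821 s.
t = −τ·ln(1 − 0.99) = −0.4821·ln(0.01) = 2.22 s.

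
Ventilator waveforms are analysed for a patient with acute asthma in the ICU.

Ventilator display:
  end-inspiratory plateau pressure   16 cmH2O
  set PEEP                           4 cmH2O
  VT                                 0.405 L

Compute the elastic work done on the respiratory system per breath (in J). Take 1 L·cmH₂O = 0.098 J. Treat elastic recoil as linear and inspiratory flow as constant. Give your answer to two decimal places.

0.24

Elastic work ≈ ½ × (Pplat − PEEP) × Vt = 0.5 × (16 − 4) × 0.405 L = 0.5 × 12.0 × 0.405 = 2.43 L·cmH2O.
× 0.098 J/(L·cmH2O) → 0.2381 J.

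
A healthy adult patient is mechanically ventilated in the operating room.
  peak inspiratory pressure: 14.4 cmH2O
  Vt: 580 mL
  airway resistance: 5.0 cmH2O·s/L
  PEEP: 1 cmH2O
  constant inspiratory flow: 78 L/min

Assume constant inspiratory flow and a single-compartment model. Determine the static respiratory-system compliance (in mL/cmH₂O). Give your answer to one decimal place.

Flow: 78 L/min ÷ 60 = 1.3 L/s.
Equation of motion (constant flow): PIP = Vt/C + R·V̇ + PEEP.
Vt/C = PIP − R·V̇ − PEEP = 14.4 − 5.0×1.3 − 1 = 14.4 − 6.5 − 1 = 6.9 cmH2O.
C = Vt / 6.9 = 580 / 6.9 = 84.058 mL/cmH2O.

84.1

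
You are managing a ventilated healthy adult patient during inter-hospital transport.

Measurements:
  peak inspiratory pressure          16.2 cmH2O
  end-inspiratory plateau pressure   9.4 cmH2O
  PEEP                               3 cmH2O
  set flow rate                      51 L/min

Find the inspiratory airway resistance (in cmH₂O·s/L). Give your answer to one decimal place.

8.0

Flow: 51 L/min ÷ 60 = 0.85 L/s.
Raw = (PIP − Pplat) / flow = (16.2 − 9.4) / 0.85 = 6.8 / 0.85 = 8.0 cmH2O·s/L.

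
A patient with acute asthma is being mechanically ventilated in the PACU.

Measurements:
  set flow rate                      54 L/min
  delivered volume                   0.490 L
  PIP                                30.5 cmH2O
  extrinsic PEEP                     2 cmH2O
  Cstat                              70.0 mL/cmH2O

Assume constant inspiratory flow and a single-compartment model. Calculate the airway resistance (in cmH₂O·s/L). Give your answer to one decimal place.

23.9

Flow: 54 L/min ÷ 60 = 0.9 L/s.
Equation of motion (constant flow): PIP = Vt/C + R·V̇ + PEEP.
R·V̇ = PIP − Vt/C − PEEP = 30.5 − 490/70.0 − 2 = 30.5 − 7.0 − 2 = 21.5 cmH2O.
R = 21.5 / 0.9 = 23.889 cmH2O·s/L.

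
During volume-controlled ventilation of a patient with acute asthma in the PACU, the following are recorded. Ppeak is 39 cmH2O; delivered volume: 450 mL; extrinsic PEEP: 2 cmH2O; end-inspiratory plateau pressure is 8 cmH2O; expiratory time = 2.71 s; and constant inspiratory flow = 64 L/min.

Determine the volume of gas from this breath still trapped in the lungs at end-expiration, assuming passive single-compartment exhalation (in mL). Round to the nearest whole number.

130

Flow: 64 L/min ÷ 60 = 1.0667 L/s.
R = (PIP − Pplat)/V̇ = (39 − 8) / 1.0667 = 31.0/1.0667 = 29.062 cmH2O·s/L.
C = Vt/(Pplat − PEEP) = 450.0 / (8 − 2) = 450.0/6.0 = 75.0 mL/cmH2O.
τ = R × C = 29.062 × 0.075 L/cmH2O = 2.18 s.
Fraction remaining = e^(−Te/τ) = e^(−2.71/2.18) = 0.2885.
Trapped volume = 450.0 × 0.2885 = 129.83 mL.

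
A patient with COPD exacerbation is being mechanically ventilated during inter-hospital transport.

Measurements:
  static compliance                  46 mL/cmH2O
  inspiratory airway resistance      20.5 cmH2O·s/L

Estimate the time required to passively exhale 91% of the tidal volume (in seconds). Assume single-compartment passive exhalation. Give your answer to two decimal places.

2.27

τ = R × C = 20.5 × 46 mL/cmH2O = 20.5 × 0.046 L/cmH2O = 0.943 s.
Exhaled fraction f = 1 − e^(−t/τ) → t = −τ·ln(1 − f) = −0.943·ln(0.09) = 2.271 s.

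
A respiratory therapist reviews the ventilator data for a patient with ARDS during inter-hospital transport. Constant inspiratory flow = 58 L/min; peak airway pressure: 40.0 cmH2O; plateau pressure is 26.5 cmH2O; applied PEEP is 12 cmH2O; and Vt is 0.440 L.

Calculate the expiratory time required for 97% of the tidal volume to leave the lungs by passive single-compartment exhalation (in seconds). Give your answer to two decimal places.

1.49

Flow: 58 L/min ÷ 60 = 0.9667 L/s.
R = (PIP − Pplat)/V̇ = (40.0 − 26.5) / 0.9667 = 13.5/0.9667 = 13.965 cmH2O·s/L.
C = Vt/(Pplat − PEEP) = 440.0 / (26.5 − 12) = 440.0/14.5 = 30.345 mL/cmH2O.
τ = R × C = 13.965 × 0.03035 L/cmH2O = 0.4238 s.
t = −τ·ln(1 − 0.97) = −0.4238·ln(0.03) = 1.486 s.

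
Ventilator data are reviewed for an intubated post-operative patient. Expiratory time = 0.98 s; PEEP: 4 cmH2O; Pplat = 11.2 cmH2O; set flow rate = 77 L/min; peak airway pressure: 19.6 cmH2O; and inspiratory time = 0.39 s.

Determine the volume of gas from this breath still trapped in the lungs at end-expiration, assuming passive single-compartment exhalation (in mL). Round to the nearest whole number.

Flow: 77 L/min ÷ 60 = 1.2833 L/s.
Vt = flow × Ti = 1.2833 L/s × 0.39 s × 1000 mL/L = 500.49 mL.
R = (PIP − Pplat)/V̇ = (19.6 − 11.2) / 1.2833 = 8.4/1.2833 = 6.546 cmH2O·s/L.
C = Vt/(Pplat − PEEP) = 500.49 / (11.2 − 4) = 500.49/7.2 = 69.513 mL/cmH2O.
τ = R × C = 6.546 × 0.06951 L/cmH2O = 0.455 s.
Fraction remaining = e^(−Te/τ) = e^(−0.98/0.455) = 0.116.
Trapped volume = 500.49 × 0.116 = 58.057 mL.

58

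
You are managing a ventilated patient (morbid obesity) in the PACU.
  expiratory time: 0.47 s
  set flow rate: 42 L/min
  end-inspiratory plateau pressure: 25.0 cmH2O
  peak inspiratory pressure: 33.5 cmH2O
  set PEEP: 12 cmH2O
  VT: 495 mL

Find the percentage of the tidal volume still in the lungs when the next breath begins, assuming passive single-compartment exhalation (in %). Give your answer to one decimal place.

Flow: 42 L/min ÷ 60 = 0.7 L/s.
R = (PIP − Pplat)/V̇ = (33.5 − 25.0) / 0.7 = 8.5/0.7 = 12.143 cmH2O·s/L.
C = Vt/(Pplat − PEEP) = 495.0 / (25.0 − 12) = 495.0/13.0 = 38.077 mL/cmH2O.
τ = R × C = 12.143 × 0.03808 L/cmH2O = 0.4624 s.
Fraction remaining at end-expiration = e^(−Te/τ) = e^(−0.47/0.4624) = 0.3619 → 36.19%.

36.2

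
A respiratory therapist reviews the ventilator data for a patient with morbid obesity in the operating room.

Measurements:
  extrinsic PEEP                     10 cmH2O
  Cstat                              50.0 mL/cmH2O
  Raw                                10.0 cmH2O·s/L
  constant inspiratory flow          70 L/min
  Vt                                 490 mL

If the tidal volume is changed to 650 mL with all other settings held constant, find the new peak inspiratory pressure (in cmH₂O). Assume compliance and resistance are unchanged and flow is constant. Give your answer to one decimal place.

34.7

Flow: 70 L/min ÷ 60 = 1.1667 L/s.
PIP = Vt/C + R·V̇ + PEEP (constant-flow equation of motion).
Only the elastic term changes: ΔPIP = ΔVt / C = (650 − 490) / 50.0 = 3.2 cmH2O.
Original PIP = 490/50.0 + 10.0×1.1667 + 10 = 31.467 cmH2O; new PIP = 31.467 + (3.2) = 34.667 cmH2O.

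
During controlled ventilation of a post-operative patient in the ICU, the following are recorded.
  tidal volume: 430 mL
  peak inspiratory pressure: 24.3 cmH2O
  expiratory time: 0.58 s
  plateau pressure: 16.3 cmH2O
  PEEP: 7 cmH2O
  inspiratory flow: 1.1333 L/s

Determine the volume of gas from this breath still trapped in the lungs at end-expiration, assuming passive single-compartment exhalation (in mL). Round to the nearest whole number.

73

R = (PIP − Pplat)/V̇ = (24.3 − 16.3) / 1.1333 = 8.0/1.1333 = 7.059 cmH2O·s/L.
C = Vt/(Pplat − PEEP) = 430.0 / (16.3 − 7) = 430.0/9.3 = 46.237 mL/cmH2O.
τ = R × C = 7.059 × 0.04624 L/cmH2O = 0.3264 s.
Fraction remaining = e^(−Te/τ) = e^(−0.58/0.3264) = 0.1692.
Trapped volume = 430.0 × 0.1692 = 72.756 mL.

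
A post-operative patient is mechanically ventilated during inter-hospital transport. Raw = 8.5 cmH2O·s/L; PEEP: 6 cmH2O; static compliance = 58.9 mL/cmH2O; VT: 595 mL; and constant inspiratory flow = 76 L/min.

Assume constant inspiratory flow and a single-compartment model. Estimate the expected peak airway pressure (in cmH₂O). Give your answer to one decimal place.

Flow: 76 L/min ÷ 60 = 1.2667 L/s.
Equation of motion (constant flow): PIP = Vt/C + R·V̇ + PEEP.
PIP = 595/58.9 + 8.5×1.2667 + 6 = 10.102 + 10.767 + 6 = 26.869 cmH2O.

26.9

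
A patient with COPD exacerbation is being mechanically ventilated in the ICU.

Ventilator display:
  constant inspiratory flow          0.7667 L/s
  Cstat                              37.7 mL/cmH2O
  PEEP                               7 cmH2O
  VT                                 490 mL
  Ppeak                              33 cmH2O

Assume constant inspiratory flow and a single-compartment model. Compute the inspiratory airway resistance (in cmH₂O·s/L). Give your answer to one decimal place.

17.0

Equation of motion (constant flow): PIP = Vt/C + R·V̇ + PEEP.
R·V̇ = PIP − Vt/C − PEEP = 33 − 490/37.7 − 7 = 33 − 12.997 − 7 = 13.003 cmH2O.
R = 13.003 / 0.7667 = 16.96 cmH2O·s/L.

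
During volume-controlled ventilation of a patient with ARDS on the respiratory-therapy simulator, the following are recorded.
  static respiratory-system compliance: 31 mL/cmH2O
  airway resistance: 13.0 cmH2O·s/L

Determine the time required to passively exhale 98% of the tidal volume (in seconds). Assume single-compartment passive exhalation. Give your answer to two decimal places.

τ = R × C = 13.0 × 31 mL/cmH2O = 13.0 × 0.031 L/cmH2O = 0.403 s.
Exhaled fraction f = 1 − e^(−t/τ) → t = −τ·ln(1 − f) = −0.403·ln(0.02) = 1.577 s.

1.58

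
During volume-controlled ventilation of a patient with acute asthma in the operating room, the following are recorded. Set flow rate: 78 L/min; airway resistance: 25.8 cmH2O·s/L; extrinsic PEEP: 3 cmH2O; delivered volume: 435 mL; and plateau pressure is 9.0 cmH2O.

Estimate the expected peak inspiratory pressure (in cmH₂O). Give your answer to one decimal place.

42.5

Flow: 78 L/min ÷ 60 = 1.3 L/s.
PIP = Pplat + Raw × flow = 9.0 + 25.8 × 1.3 = 9.0 + 33.54 = 42.54 cmH2O.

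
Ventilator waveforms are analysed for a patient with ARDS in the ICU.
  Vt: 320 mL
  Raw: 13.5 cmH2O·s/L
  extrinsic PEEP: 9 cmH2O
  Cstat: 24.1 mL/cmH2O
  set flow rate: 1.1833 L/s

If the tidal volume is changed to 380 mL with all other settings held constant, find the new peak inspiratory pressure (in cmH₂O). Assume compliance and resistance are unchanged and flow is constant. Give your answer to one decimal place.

PIP = Vt/C + R·V̇ + PEEP (constant-flow equation of motion).
Only the elastic term changes: ΔPIP = ΔVt / C = (380 − 320) / 24.1 = 2.49 cmH2O.
Original PIP = 320/24.1 + 13.5×1.1833 + 9 = 38.253 cmH2O; new PIP = 38.253 + (2.49) = 40.743 cmH2O.

40.7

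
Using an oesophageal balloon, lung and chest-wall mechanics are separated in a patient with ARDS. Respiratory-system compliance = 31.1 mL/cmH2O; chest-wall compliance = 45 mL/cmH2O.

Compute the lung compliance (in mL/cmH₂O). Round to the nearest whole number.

101

1/CL = 1/Crs − 1/Ccw.
1/CL = 1/31.1 − 1/45 = 0.009932.
CL = 100.68 mL/cmH2O.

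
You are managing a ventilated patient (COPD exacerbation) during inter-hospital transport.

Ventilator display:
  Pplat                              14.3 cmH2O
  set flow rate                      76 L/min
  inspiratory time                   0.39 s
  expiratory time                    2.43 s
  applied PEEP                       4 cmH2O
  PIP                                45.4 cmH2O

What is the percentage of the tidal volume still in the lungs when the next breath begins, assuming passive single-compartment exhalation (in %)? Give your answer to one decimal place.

12.7

Flow: 76 L/min ÷ 60 = 1.2667 L/s.
Vt = flow × Ti = 1.2667 L/s × 0.39 s × 1000 mL/L = 494.01 mL.
R = (PIP − Pplat)/V̇ = (45.4 − 14.3) / 1.2667 = 31.1/1.2667 = 24.552 cmH2O·s/L.
C = Vt/(Pplat − PEEP) = 494.01 / (14.3 − 4) = 494.01/10.3 = 47.962 mL/cmH2O.
τ = R × C = 24.552 × 0.04796 L/cmH2O = 1.178 s.
Fraction remaining at end-expiration = e^(−Te/τ) = e^(−2.43/1.178) = 0.1271 → 12.71%.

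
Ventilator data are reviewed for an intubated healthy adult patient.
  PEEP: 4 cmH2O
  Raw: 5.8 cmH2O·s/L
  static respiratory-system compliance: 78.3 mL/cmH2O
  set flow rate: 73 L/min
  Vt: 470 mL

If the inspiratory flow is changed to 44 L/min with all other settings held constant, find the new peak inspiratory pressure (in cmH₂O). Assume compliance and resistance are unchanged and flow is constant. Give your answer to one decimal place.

Flow: 73 L/min ÷ 60 = 1.2167 L/s.
New flow: 44 L/min ÷ 60 = 0.7333 L/s.
PIP = Vt/C + R·V̇ + PEEP (constant-flow equation of motion).
Only the resistive term changes: ΔPIP = R × ΔV̇ = 5.8 × (0.7333 − 1.2167) = 5.8 × -0.4834 = -2.804 cmH2O.
Original PIP = 470/78.3 + 5.8×1.2167 + 4 = 17.059 cmH2O; new PIP = 17.059 + (-2.804) = 14.255 cmH2O.

14.3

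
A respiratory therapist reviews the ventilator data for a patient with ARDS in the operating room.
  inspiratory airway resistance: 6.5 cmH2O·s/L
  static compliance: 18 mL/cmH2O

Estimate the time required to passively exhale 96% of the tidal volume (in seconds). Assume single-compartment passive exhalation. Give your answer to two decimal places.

0.38

τ = R × C = 6.5 × 18 mL/cmH2O = 6.5 × 0.018 L/cmH2O = 0.117 s.
Exhaled fraction f = 1 − e^(−t/τ) → t = −τ·ln(1 − f) = −0.117·ln(0.04) = 0.3766 s.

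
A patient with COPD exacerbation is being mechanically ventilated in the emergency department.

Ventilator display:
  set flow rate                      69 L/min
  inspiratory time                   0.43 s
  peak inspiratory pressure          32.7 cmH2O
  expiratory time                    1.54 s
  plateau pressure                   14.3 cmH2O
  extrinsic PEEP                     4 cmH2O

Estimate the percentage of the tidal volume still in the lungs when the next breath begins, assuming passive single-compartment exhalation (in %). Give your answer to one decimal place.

13.5

Flow: 69 L/min ÷ 60 = 1.15 L/s.
Vt = flow × Ti = 1.15 L/s × 0.43 s × 1000 mL/L = 494.5 mL.
R = (PIP − Pplat)/V̇ = (32.7 − 14.3) / 1.15 = 18.4/1.15 = 16.0 cmH2O·s/L.
C = Vt/(Pplat − PEEP) = 494.5 / (14.3 − 4) = 494.5/10.3 = 48.01 mL/cmH2O.
τ = R × C = 16.0 × 0.04801 L/cmH2O = 0.7682 s.
Fraction remaining at end-expiration = e^(−Te/τ) = e^(−1.54/0.7682) = 0.1347 → 13.47%.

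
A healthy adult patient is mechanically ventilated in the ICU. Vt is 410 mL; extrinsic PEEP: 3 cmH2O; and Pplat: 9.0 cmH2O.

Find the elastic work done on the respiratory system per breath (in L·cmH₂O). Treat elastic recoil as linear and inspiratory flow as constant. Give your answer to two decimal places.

Elastic work ≈ ½ × (Pplat − PEEP) × Vt = 0.5 × (9.0 − 3) × 0.410 L = 0.5 × 6.0 × 0.410 = 1.23 L·cmH2O.

1.23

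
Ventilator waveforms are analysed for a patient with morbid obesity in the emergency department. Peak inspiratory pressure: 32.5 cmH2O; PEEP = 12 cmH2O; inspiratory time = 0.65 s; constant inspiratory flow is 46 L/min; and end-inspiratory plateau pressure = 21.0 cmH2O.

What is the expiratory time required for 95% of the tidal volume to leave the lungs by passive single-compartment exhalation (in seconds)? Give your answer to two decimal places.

2.49

Flow: 46 L/min ÷ 60 = 0.7667 L/s.
Vt = flow × Ti = 0.7667 L/s × 0.65 s × 1000 mL/L = 498.36 mL.
R = (PIP − Pplat)/V̇ = (32.5 − 21.0) / 0.7667 = 11.5/0.7667 = 14.999 cmH2O·s/L.
C = Vt/(Pplat − PEEP) = 498.36 / (21.0 − 12) = 498.36/9.0 = 55.373 mL/cmH2O.
τ = R × C = 14.999 × 0.05537 L/cmH2O = 0.8305 s.
t = −τ·ln(1 − 0.95) = −0.8305·ln(0.05) = 2.488 s.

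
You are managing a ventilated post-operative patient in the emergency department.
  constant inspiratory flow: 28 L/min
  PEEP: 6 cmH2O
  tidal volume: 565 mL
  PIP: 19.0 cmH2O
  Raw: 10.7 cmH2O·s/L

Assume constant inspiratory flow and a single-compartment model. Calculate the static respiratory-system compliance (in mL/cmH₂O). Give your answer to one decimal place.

Flow: 28 L/min ÷ 60 = 0.4667 L/s.
Equation of motion (constant flow): PIP = Vt/C + R·V̇ + PEEP.
Vt/C = PIP − R·V̇ − PEEP = 19.0 − 10.7×0.4667 − 6 = 19.0 − 4.994 − 6 = 8.006 cmH2O.
C = Vt / 8.006 = 565 / 8.006 = 70.572 mL/cmH2O.

70.6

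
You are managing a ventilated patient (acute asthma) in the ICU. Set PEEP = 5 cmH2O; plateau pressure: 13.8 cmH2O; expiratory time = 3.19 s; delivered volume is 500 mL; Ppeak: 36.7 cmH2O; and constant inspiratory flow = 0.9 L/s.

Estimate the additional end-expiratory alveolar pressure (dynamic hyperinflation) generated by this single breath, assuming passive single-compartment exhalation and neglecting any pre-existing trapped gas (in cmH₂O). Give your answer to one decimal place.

R = (PIP − Pplat)/V̇ = (36.7 − 13.8) / 0.9 = 22.9/0.9 = 25.444 cmH2O·s/L.
C = Vt/(Pplat − PEEP) = 500.0 / (13.8 − 5) = 500.0/8.8 = 56.818 mL/cmH2O.
τ = R × C = 25.444 × 0.05682 L/cmH2O = 1.446 s.
Fraction remaining = e^(−Te/τ) = e^(−3.19/1.446) = 0.1101; trapped volume = 500.0 × 0.1101 = 55.05 mL.
Additional alveolar pressure from trapping ≈ V_trapped / C = 55.05 / 56.818 = 0.9689 cmH2O.

1.0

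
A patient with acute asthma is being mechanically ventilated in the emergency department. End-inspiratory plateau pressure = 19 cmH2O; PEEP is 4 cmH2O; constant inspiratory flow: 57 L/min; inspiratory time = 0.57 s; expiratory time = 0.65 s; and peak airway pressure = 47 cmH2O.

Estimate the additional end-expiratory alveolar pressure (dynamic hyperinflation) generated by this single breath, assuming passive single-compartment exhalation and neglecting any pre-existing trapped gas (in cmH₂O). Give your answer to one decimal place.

Flow: 57 L/min ÷ 60 = 0.95 L/s.
Vt = flow × Ti = 0.95 L/s × 0.57 s × 1000 mL/L = 541.5 mL.
R = (PIP − Pplat)/V̇ = (47 − 19) / 0.95 = 28.0/0.95 = 29.474 cmH2O·s/L.
C = Vt/(Pplat − PEEP) = 541.5 / (19 − 4) = 541.5/15.0 = 36.1 mL/cmH2O.
τ = R × C = 29.474 × 0.0361 L/cmH2O = 1.064 s.
Fraction remaining = e^(−Te/τ) = e^(−0.65/1.064) = 0.5429; trapped volume = 541.5 × 0.5429 = 293.98 mL.
Additional alveolar pressure from trapping ≈ V_trapped / C = 293.98 / 36.1 = 8.143 cmH2O.

8.1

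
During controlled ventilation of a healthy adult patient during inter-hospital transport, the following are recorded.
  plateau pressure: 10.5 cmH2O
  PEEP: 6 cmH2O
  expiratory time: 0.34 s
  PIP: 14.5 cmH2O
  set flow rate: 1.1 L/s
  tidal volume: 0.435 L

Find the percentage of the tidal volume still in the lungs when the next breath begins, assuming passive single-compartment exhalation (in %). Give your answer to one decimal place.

38.0

R = (PIP − Pplat)/V̇ = (14.5 − 10.5) / 1.1 = 4.0/1.1 = 3.636 cmH2O·s/L.
C = Vt/(Pplat − PEEP) = 435.0 / (10.5 − 6) = 435.0/4.5 = 96.667 mL/cmH2O.
τ = R × C = 3.636 × 0.09667 L/cmH2O = 0.3515 s.
Fraction remaining at end-expiration = e^(−Te/τ) = e^(−0.34/0.3515) = 0.3801 → 38.01%.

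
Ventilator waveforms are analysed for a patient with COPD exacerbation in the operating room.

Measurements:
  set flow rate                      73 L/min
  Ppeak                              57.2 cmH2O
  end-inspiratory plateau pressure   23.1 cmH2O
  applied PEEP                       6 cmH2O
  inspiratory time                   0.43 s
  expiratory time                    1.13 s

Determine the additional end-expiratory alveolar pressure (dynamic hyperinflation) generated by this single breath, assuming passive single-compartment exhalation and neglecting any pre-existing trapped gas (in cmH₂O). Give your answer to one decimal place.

Flow: 73 L/min ÷ 60 = 1.2167 L/s.
Vt = flow × Ti = 1.2167 L/s × 0.43 s × 1000 mL/L = 523.18 mL.
R = (PIP − Pplat)/V̇ = (57.2 − 23.1) / 1.2167 = 34.1/1.2167 = 28.027 cmH2O·s/L.
C = Vt/(Pplat − PEEP) = 523.18 / (23.1 − 6) = 523.18/17.1 = 30.595 mL/cmH2O.
τ = R × C = 28.027 × 0.0306 L/cmH2O = 0.8576 s.
Fraction remaining = e^(−Te/τ) = e^(−1.13/0.8576) = 0.2678; trapped volume = 523.18 × 0.2678 = 140.11 mL.
Additional alveolar pressure from trapping ≈ V_trapped / C = 140.11 / 30.595 = 4.58 cmH2O.

4.6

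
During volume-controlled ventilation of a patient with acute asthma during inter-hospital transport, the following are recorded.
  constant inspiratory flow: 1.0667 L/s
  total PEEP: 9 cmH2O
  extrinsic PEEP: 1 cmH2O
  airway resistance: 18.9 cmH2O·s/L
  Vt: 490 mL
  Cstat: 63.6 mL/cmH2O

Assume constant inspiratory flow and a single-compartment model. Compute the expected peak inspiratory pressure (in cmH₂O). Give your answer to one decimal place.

36.9

Total PEEP = 9 cmH2O (set 1 + intrinsic 8); this is the baseline alveolar pressure.
Equation of motion (constant flow): PIP = Vt/C + R·V̇ + PEEP.
PIP = 490/63.6 + 18.9×1.0667 + 9 = 7.704 + 20.161 + 9 = 36.865 cmH2O.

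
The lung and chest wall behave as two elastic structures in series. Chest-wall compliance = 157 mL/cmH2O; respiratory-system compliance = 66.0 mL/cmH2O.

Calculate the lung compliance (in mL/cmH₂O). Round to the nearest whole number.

1/CL = 1/Crs − 1/Ccw.
1/CL = 1/66.0 − 1/157 = 0.008782.
CL = 113.87 mL/cmH2O.

114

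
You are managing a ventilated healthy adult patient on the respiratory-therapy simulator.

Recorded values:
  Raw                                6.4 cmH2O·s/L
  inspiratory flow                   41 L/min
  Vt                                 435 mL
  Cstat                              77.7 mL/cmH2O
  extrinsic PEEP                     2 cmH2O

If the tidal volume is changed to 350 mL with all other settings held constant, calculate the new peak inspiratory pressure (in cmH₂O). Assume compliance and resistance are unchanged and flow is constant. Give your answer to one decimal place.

10.9

Flow: 41 L/min ÷ 60 = 0.6833 L/s.
PIP = Vt/C + R·V̇ + PEEP (constant-flow equation of motion).
Only the elastic term changes: ΔPIP = ΔVt / C = (350 − 435) / 77.7 = -1.094 cmH2O.
Original PIP = 435/77.7 + 6.4×0.6833 + 2 = 11.972 cmH2O; new PIP = 11.972 + (-1.094) = 10.878 cmH2O.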